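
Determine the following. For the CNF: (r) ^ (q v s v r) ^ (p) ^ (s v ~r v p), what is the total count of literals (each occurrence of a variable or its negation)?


Counting literals in each clause:
Clause 1: 1 literal(s)
Clause 2: 3 literal(s)
Clause 3: 1 literal(s)
Clause 4: 3 literal(s)
Total = 8

8


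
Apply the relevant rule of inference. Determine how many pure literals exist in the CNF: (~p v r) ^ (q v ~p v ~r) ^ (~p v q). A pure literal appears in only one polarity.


Check each variable for pure literal status:
p: pure negative
q: pure positive
r: mixed (not pure)
Pure literal count = 2

2


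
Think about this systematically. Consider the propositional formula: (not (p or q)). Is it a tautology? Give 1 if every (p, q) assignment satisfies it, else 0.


Check all 4 assignments:
p=0, q=0: 1
p=0, q=1: 0
p=1, q=0: 0
p=1, q=1: 0
Satisfying count = 1/4.
Tautology iff count = 4: no.

0


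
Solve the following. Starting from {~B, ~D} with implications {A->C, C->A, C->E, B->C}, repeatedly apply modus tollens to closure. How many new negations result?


Initial negated facts: {~B, ~D}
Apply modus tollens to closure:
  (no implication fires)
Final negated: {~B, ~D}
New negations: {(none)}
Count = 0

0


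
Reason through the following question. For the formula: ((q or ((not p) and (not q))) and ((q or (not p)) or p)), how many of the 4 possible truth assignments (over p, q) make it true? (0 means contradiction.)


Check all 4 assignments:
p=0, q=0: 1
p=0, q=1: 1
p=1, q=0: 0
p=1, q=1: 1
Count of True = 3

3


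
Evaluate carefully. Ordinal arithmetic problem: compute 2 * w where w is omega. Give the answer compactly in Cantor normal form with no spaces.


Compute 2 * w.
Ordinal * is associative and left-distributive over +, but NOT commutative; for finite n>1, n*w = w but w*n stays w*n.
For finite n>0, n * w = sup{n*k : k<w} = w. So 2 * w = w.
Result = w

w


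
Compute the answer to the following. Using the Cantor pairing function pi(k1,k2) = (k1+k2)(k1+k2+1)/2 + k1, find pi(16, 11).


k1 + k2 = 27
(k1+k2)(k1+k2+1)/2 = 27 * 28 / 2 = 378
pi = 378 + 16 = 394

394


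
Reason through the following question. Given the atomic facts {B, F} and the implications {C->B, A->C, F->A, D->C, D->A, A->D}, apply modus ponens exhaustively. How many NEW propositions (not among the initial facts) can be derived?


Initial facts: {B, F}
Apply modus ponens to closure:
  F and F->A  =>  A
  A and A->D  =>  D
  A and A->C  =>  C
Final known: {A, B, C, D, F}
New propositions: {A, C, D}
Count = 3

3


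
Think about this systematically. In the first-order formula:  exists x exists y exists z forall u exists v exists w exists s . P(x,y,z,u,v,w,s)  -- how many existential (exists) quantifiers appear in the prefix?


Quantifier prefix: exists x exists y exists z forall u exists v exists w exists s
Mark each quantifier type:
  E E E U E E E
Universal count = 1, Existential count = 6
Asked for existential (exists) quantifiers: 6

6


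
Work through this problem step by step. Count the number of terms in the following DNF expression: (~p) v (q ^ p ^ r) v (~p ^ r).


A DNF formula is a disjunction of terms (conjunctions).
Terms are separated by v.
Counting the disjuncts: 3 terms.

3


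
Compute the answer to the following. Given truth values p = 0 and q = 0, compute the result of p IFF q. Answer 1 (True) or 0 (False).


p = 0, q = 0
Operation: p IFF q
Evaluate: 0 IFF 0 = 1

1


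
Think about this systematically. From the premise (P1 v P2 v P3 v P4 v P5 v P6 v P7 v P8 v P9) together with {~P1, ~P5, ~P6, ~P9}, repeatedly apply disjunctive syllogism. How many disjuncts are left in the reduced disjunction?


Original disjuncts (9): P1, P2, P3, P4, P5, P6, P7, P8, P9
Negated (eliminate): ~P1, ~P5, ~P6, ~P9
Remaining disjuncts: P2, P3, P4, P7, P8
Count = 9 - 4 = 5

5


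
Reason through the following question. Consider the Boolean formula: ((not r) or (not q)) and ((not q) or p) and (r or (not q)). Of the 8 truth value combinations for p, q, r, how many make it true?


Evaluate all 8 assignments for p, q, r:
p=0, q=0, r=0: 1
p=0, q=0, r=1: 1
p=0, q=1, r=0: 0
p=0, q=1, r=1: 0
p=1, q=0, r=0: 1
p=1, q=0, r=1: 1
p=1, q=1, r=0: 0
p=1, q=1, r=1: 0
Satisfying count = 4

4


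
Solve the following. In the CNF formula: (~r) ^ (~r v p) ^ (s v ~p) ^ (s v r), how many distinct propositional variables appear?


Identify each variable that appears in the formula.
Variables found: p, r, s
Count = 3

3


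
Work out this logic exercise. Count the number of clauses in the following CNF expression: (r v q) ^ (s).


A CNF formula is a conjunction of clauses.
Clauses are separated by ^.
Counting the conjuncts: 2 clauses.

2


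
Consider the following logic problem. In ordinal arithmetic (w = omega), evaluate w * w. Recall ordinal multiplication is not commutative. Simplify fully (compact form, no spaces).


Compute w * w.
Ordinal * is associative and left-distributive over +, but NOT commutative; for finite n>1, n*w = w but w*n stays w*n.
w * w = w^2 by definition.
Result = w^2

w^2


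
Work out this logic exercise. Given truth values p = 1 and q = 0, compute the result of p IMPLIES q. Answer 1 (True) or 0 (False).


p = 1, q = 0
Operation: p IMPLIES q
Evaluate: 1 IMPLIES 0 = 0

0


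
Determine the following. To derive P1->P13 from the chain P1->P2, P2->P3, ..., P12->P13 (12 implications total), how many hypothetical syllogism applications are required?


With 12 implications in a chain connecting 13 propositions:
P1->P2, P2->P3, ..., P12->P13
Steps needed = (number of implications) - 1 = 12 - 1 = 11

11


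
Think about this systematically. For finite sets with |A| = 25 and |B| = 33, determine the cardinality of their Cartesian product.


The Cartesian product A x B contains all ordered pairs (a, b).
|A x B| = |A| * |B| = 25 * 33 = 825

825


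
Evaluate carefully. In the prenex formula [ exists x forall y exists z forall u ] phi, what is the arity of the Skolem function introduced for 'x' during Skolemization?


Quantifier prefix: exists x forall y exists z forall u
'x' is existentially quantified at position 1.
No universal quantifiers precede it.
Skolem function arity = 0 (a Skolem constant)

0


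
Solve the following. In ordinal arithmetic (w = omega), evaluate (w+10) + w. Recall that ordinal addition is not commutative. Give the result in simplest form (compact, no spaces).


Compute (w+10) + w.
Ordinal + is associative but NOT commutative; for finite n>0, n + w = w but w + n stays w+n.
(w+10) + w = w + (10+w) = w + w = w*2 (the finite tail 10 is absorbed by the right w).
Result = w*2

w*2


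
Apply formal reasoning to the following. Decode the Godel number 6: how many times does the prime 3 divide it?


Factorize 6 by dividing by 3 repeatedly.
Division steps: 3 divides 6 exactly 1 time(s).
Exponent of 3 = 1

1


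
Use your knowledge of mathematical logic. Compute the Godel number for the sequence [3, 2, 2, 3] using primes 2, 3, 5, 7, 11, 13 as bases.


Encode each element as an exponent of the corresponding prime:
  2^3 = 8
  3^2 = 9
  5^2 = 25
  7^3 = 343
Product = 8 * 9 * 25 * 343 = 617400

617400


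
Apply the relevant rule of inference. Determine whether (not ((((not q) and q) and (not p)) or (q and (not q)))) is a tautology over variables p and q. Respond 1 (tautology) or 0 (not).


Check all 4 assignments:
p=0, q=0: 1
p=0, q=1: 1
p=1, q=0: 1
p=1, q=1: 1
Satisfying count = 4/4.
Tautology iff count = 4: yes.

1


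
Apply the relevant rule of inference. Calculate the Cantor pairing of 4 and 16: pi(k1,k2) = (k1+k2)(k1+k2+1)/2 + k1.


k1 + k2 = 20
(k1+k2)(k1+k2+1)/2 = 20 * 21 / 2 = 210
pi = 210 + 4 = 214

214


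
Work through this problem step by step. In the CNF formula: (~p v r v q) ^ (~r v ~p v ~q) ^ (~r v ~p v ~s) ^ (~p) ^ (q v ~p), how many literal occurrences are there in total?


Counting literals in each clause:
Clause 1: 3 literal(s)
Clause 2: 3 literal(s)
Clause 3: 3 literal(s)
Clause 4: 1 literal(s)
Clause 5: 2 literal(s)
Total = 12

12


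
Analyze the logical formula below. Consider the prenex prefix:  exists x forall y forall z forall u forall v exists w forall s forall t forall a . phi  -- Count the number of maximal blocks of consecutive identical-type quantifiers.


Quantifier-type sequence: E A A A A E A A A  (A=forall, E=exists)
Group into maximal same-type runs:
  Ex1 | Ax4 | Ex1 | Ax3
Number of blocks = 4

4


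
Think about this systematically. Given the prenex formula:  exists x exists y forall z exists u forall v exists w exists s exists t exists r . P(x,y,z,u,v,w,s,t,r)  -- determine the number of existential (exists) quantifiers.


Quantifier prefix: exists x exists y forall z exists u forall v exists w exists s exists t exists r
Mark each quantifier type:
  E E U E U E E E E
Universal count = 2, Existential count = 7
Asked for existential (exists) quantifiers: 7

7


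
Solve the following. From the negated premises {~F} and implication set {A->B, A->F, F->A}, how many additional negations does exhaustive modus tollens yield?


Initial negated facts: {~F}
Apply modus tollens to closure:
  ~F and A->F  =>  ~A
Final negated: {~A, ~F}
New negations: {~A}
Count = 1

1


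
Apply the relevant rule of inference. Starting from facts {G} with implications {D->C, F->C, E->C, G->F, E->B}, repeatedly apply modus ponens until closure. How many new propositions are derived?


Initial facts: {G}
Apply modus ponens to closure:
  G and G->F  =>  F
  F and F->C  =>  C
Final known: {C, F, G}
New propositions: {C, F}
Count = 2

2


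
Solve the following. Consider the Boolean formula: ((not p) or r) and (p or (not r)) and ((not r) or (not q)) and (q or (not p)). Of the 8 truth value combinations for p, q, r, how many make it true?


Evaluate all 8 assignments for p, q, r:
p=0, q=0, r=0: 1
p=0, q=0, r=1: 0
p=0, q=1, r=0: 1
p=0, q=1, r=1: 0
p=1, q=0, r=0: 0
p=1, q=0, r=1: 0
p=1, q=1, r=0: 0
p=1, q=1, r=1: 0
Satisfying count = 2

2


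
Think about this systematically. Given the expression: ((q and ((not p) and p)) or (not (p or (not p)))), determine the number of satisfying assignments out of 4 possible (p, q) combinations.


Check all 4 assignments:
p=0, q=0: 0
p=0, q=1: 0
p=1, q=0: 0
p=1, q=1: 0
Count of True = 0

0


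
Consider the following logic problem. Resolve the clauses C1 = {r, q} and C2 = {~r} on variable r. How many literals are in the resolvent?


Remove r from C1 and ~r from C2.
C1 remainder: {q}
C2 remainder: {}
Union (resolvent): {q}
Resolvent has 1 literal(s).

1


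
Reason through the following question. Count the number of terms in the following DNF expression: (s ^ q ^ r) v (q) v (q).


A DNF formula is a disjunction of terms (conjunctions).
Terms are separated by v.
Counting the disjuncts: 3 terms.

3


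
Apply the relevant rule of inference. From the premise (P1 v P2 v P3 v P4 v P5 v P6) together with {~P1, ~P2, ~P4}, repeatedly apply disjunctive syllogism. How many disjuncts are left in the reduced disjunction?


Original disjuncts (6): P1, P2, P3, P4, P5, P6
Negated (eliminate): ~P1, ~P2, ~P4
Remaining disjuncts: P3, P5, P6
Count = 6 - 3 = 3

3


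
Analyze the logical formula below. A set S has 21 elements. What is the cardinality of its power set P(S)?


The power set of a set with n elements has 2^n elements.
|P(S)| = 2^21 = 2097152

2097152


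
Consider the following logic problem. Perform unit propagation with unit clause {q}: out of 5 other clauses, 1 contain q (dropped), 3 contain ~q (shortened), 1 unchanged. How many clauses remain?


Satisfied (removed): 1
Shortened (remain): 3
Unchanged (remain): 1
Remaining = 3 + 1 = 4

4


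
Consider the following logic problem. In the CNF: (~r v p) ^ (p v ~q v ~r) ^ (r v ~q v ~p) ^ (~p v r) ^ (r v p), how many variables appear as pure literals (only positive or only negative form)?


Check each variable for pure literal status:
p: mixed (not pure)
q: pure negative
r: mixed (not pure)
Pure literal count = 1

1


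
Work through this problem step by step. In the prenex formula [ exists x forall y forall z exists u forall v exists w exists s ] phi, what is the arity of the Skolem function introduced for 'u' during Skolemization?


Quantifier prefix: exists x forall y forall z exists u forall v exists w exists s
'u' is existentially quantified at position 4.
Universal variables preceding it: y, z
Skolem function arity = 2

2


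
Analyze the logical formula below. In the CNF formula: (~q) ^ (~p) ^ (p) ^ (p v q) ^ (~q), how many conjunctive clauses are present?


A CNF formula is a conjunction of clauses.
Clauses are separated by ^.
Counting the conjuncts: 5 clauses.

5


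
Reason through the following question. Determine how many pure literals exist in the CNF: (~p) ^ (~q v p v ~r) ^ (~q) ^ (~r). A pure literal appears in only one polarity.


Check each variable for pure literal status:
p: mixed (not pure)
q: pure negative
r: pure negative
Pure literal count = 2

2


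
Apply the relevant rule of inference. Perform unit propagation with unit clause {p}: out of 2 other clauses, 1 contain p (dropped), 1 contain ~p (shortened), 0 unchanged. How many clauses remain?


Satisfied (removed): 1
Shortened (remain): 1
Unchanged (remain): 0
Remaining = 1 + 0 = 1

1


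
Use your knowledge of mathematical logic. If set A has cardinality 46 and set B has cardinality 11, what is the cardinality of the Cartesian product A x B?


The Cartesian product A x B contains all ordered pairs (a, b).
|A x B| = |A| * |B| = 46 * 11 = 506

506


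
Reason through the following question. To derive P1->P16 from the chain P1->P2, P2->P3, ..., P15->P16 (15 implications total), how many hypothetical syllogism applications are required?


With 15 implications in a chain connecting 16 propositions:
P1->P2, P2->P3, ..., P15->P16
Steps needed = (number of implications) - 1 = 15 - 1 = 14

14


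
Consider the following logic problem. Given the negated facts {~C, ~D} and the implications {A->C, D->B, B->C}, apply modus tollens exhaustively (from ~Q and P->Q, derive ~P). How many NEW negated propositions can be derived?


Initial negated facts: {~C, ~D}
Apply modus tollens to closure:
  ~C and A->C  =>  ~A
  ~C and B->C  =>  ~B
Final negated: {~A, ~B, ~C, ~D}
New negations: {~A, ~B}
Count = 2

2


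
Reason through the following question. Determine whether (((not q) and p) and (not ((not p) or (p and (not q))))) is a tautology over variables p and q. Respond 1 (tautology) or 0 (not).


Check all 4 assignments:
p=0, q=0: 0
p=0, q=1: 0
p=1, q=0: 0
p=1, q=1: 0
Satisfying count = 0/4.
Tautology iff count = 4: no.

0


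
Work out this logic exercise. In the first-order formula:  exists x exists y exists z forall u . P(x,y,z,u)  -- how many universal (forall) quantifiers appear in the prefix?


Quantifier prefix: exists x exists y exists z forall u
Mark each quantifier type:
  E E E U
Universal count = 1, Existential count = 3
Asked for universal (forall) quantifiers: 1

1


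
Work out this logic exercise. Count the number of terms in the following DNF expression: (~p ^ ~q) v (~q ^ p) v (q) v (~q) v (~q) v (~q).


A DNF formula is a disjunction of terms (conjunctions).
Terms are separated by v.
Counting the disjuncts: 6 terms.

6


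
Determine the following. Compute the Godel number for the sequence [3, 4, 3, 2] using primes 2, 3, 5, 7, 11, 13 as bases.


Encode each element as an exponent of the corresponding prime:
  2^3 = 8
  3^4 = 81
  5^3 = 125
  7^2 = 49
Product = 8 * 81 * 125 * 49 = 3969000

3969000


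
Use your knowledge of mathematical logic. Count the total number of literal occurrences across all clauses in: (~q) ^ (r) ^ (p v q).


Counting literals in each clause:
Clause 1: 1 literal(s)
Clause 2: 1 literal(s)
Clause 3: 2 literal(s)
Total = 4

4


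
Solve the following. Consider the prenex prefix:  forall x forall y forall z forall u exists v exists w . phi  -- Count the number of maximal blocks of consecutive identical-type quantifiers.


Quantifier-type sequence: A A A A E E  (A=forall, E=exists)
Group into maximal same-type runs:
  Ax4 | Ex2
Number of blocks = 2

2


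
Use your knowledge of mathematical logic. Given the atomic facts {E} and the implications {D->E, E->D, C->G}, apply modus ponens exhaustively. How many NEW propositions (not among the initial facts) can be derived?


Initial facts: {E}
Apply modus ponens to closure:
  E and E->D  =>  D
Final known: {D, E}
New propositions: {D}
Count = 1

1


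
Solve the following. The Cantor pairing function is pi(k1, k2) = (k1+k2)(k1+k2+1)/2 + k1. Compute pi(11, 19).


k1 + k2 = 30
(k1+k2)(k1+k2+1)/2 = 30 * 31 / 2 = 465
pi = 465 + 11 = 476

476


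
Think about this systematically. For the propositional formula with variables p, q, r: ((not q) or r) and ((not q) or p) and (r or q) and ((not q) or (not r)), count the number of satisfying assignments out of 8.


Evaluate all 8 assignments for p, q, r:
p=0, q=0, r=0: 0
p=0, q=0, r=1: 1
p=0, q=1, r=0: 0
p=0, q=1, r=1: 0
p=1, q=0, r=0: 0
p=1, q=0, r=1: 1
p=1, q=1, r=0: 0
p=1, q=1, r=1: 0
Satisfying count = 2

2


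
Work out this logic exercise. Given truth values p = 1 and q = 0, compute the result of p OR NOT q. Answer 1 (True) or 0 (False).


p = 1, q = 0
Operation: p OR NOT q
Evaluate: 1 OR NOT 0 = 1

1


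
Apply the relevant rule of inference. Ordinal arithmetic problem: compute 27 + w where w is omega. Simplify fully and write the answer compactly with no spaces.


Compute 27 + w.
Ordinal + is associative but NOT commutative; for finite n>0, n + w = w but w + n stays w+n.
Any finite left addend is absorbed by w on the right: 27 + w = w.
Result = w

w


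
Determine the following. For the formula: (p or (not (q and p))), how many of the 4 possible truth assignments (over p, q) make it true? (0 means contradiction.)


Check all 4 assignments:
p=0, q=0: 1
p=0, q=1: 1
p=1, q=0: 1
p=1, q=1: 1
Count of True = 4

4


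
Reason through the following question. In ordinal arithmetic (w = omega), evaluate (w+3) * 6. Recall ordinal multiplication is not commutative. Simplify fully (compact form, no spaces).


Compute (w+3) * 6.
Ordinal * is associative and left-distributive over +, but NOT commutative; for finite n>1, n*w = w but w*n stays w*n.
(w+3) * 6 = (w+3) repeated 6 times. Each intermediate +3 is absorbed by the following w; only the last survives: w*6+3.
Result = w*6+3

w*6+3


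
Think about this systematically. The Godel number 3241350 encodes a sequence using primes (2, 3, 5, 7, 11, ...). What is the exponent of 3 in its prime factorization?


Factorize 3241350 by dividing by 3 repeatedly.
Division steps: 3 divides 3241350 exactly 3 time(s).
Exponent of 3 = 3

3


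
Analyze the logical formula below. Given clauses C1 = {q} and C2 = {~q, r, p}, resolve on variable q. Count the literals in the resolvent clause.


Remove q from C1 and ~q from C2.
C1 remainder: {}
C2 remainder: {r, p}
Union (resolvent): {p, r}
Resolvent has 2 literal(s).

2


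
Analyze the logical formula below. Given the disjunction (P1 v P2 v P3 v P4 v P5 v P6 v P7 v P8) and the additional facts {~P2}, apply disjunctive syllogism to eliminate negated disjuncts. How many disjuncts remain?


Original disjuncts (8): P1, P2, P3, P4, P5, P6, P7, P8
Negated (eliminate): ~P2
Remaining disjuncts: P1, P3, P4, P5, P6, P7, P8
Count = 8 - 1 = 7

7


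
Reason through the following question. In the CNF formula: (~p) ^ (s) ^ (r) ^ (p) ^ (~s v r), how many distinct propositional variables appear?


Identify each variable that appears in the formula.
Variables found: p, r, s
Count = 3

3


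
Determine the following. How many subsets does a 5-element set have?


The power set of a set with n elements has 2^n elements.
|P(S)| = 2^5 = 32

32


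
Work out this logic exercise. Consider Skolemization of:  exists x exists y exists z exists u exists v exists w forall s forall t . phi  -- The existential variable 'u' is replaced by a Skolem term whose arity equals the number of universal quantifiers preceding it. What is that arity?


Quantifier prefix: exists x exists y exists z exists u exists v exists w forall s forall t
'u' is existentially quantified at position 4.
No universal quantifiers precede it.
Skolem function arity = 0 (a Skolem constant)

0


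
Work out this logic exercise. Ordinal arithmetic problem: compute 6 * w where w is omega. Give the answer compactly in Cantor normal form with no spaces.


Compute 6 * w.
Ordinal * is associative and left-distributive over +, but NOT commutative; for finite n>1, n*w = w but w*n stays w*n.
For finite n>0, n * w = sup{n*k : k<w} = w. So 6 * w = w.
Result = w

w


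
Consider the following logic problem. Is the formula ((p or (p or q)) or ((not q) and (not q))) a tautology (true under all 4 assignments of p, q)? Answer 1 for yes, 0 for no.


Check all 4 assignments:
p=0, q=0: 1
p=0, q=1: 1
p=1, q=0: 1
p=1, q=1: 1
Satisfying count = 4/4.
Tautology iff count = 4: yes.

1


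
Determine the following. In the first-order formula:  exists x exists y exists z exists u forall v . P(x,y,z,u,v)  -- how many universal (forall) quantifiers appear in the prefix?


Quantifier prefix: exists x exists y exists z exists u forall v
Mark each quantifier type:
  E E E E U
Universal count = 1, Existential count = 4
Asked for universal (forall) quantifiers: 1

1


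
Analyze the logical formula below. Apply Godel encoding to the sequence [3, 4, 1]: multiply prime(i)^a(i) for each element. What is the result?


Encode each element as an exponent of the corresponding prime:
  2^3 = 8
  3^4 = 81
  5^1 = 5
Product = 8 * 81 * 5 = 3240

3240


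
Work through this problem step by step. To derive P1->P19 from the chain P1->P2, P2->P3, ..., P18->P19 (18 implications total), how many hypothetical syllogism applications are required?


With 18 implications in a chain connecting 19 propositions:
P1->P2, P2->P3, ..., P18->P19
Steps needed = (number of implications) - 1 = 18 - 1 = 17

17


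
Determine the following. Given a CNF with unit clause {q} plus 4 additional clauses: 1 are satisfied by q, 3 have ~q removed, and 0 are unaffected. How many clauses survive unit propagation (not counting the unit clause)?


Satisfied (removed): 1
Shortened (remain): 3
Unchanged (remain): 0
Remaining = 3 + 0 = 3

3


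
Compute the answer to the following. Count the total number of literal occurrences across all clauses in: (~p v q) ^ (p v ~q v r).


Counting literals in each clause:
Clause 1: 2 literal(s)
Clause 2: 3 literal(s)
Total = 5

5


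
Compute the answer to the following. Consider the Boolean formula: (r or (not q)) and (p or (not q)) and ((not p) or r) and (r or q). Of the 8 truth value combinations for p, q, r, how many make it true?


Evaluate all 8 assignments for p, q, r:
p=0, q=0, r=0: 0
p=0, q=0, r=1: 1
p=0, q=1, r=0: 0
p=0, q=1, r=1: 0
p=1, q=0, r=0: 0
p=1, q=0, r=1: 1
p=1, q=1, r=0: 0
p=1, q=1, r=1: 1
Satisfying count = 3

3


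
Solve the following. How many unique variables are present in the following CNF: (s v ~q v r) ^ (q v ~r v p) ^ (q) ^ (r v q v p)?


Identify each variable that appears in the formula.
Variables found: p, q, r, s
Count = 4

4


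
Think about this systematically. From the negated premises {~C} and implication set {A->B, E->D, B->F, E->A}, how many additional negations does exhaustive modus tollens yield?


Initial negated facts: {~C}
Apply modus tollens to closure:
  (no implication fires)
Final negated: {~C}
New negations: {(none)}
Count = 0

0


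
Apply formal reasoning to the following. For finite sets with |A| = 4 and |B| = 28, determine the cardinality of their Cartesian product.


The Cartesian product A x B contains all ordered pairs (a, b).
|A x B| = |A| * |B| = 4 * 28 = 112

112


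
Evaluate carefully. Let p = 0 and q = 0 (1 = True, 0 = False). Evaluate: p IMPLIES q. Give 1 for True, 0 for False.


p = 0, q = 0
Operation: p IMPLIES q
Evaluate: 0 IMPLIES 0 = 1

1


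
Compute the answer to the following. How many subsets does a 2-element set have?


The power set of a set with n elements has 2^n elements.
|P(S)| = 2^2 = 4

4


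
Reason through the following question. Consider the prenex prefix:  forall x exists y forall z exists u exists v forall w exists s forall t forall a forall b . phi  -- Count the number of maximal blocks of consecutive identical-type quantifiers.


Quantifier-type sequence: A E A E E A E A A A  (A=forall, E=exists)
Group into maximal same-type runs:
  Ax1 | Ex1 | Ax1 | Ex2 | Ax1 | Ex1 | Ax3
Number of blocks = 7

7


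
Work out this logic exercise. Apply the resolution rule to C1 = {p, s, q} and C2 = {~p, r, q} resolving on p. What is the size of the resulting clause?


Remove p from C1 and ~p from C2.
C1 remainder: {s, q}
C2 remainder: {r, q}
Union (resolvent): {q, r, s}
Resolvent has 3 literal(s).

3


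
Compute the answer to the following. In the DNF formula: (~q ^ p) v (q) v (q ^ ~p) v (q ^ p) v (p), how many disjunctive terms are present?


A DNF formula is a disjunction of terms (conjunctions).
Terms are separated by v.
Counting the disjuncts: 5 terms.

5


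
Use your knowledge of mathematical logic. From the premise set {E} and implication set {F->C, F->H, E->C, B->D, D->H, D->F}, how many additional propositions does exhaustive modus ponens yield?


Initial facts: {E}
Apply modus ponens to closure:
  E and E->C  =>  C
Final known: {C, E}
New propositions: {C}
Count = 1

1


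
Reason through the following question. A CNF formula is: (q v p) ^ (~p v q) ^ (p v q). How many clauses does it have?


A CNF formula is a conjunction of clauses.
Clauses are separated by ^.
Counting the conjuncts: 3 clauses.

3


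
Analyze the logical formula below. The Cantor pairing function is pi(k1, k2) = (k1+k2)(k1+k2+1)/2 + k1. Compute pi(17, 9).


k1 + k2 = 26
(k1+k2)(k1+k2+1)/2 = 26 * 27 / 2 = 351
pi = 351 + 17 = 368

368


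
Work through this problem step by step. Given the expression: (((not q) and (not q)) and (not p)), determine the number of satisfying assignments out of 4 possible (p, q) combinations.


Check all 4 assignments:
p=0, q=0: 1
p=0, q=1: 0
p=1, q=0: 0
p=1, q=1: 0
Count of True = 1

1


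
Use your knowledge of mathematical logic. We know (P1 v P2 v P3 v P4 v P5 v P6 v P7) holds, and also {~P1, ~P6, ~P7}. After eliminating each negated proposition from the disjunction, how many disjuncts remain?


Original disjuncts (7): P1, P2, P3, P4, P5, P6, P7
Negated (eliminate): ~P1, ~P6, ~P7
Remaining disjuncts: P2, P3, P4, P5
Count = 7 - 3 = 4

4


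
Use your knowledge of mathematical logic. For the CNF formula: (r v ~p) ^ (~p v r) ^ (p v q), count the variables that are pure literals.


Check each variable for pure literal status:
p: mixed (not pure)
q: pure positive
r: pure positive
Pure literal count = 2

2


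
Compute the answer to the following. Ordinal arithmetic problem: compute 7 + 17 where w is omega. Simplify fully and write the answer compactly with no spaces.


Compute 7 + 17.
Ordinal + is associative but NOT commutative; for finite n>0, n + w = w but w + n stays w+n.
Both operands finite; ordinal + agrees with natural +: 7 + 17 = 24.
Result = 24

24


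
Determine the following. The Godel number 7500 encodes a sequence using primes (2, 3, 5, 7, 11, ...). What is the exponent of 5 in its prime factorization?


Factorize 7500 by dividing by 5 repeatedly.
Division steps: 5 divides 7500 exactly 4 time(s).
Exponent of 5 = 4

4


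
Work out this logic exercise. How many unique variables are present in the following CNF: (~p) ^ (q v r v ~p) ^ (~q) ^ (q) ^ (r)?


Identify each variable that appears in the formula.
Variables found: p, q, r
Count = 3

3


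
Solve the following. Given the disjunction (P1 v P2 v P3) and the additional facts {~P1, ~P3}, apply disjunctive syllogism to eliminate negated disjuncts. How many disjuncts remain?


Original disjuncts (3): P1, P2, P3
Negated (eliminate): ~P1, ~P3
Remaining disjuncts: P2
Count = 3 - 2 = 1

1


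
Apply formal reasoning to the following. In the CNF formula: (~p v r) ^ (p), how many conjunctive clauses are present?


A CNF formula is a conjunction of clauses.
Clauses are separated by ^.
Counting the conjuncts: 2 clauses.

2


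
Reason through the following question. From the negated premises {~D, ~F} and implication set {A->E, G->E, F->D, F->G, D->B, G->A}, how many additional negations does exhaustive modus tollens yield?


Initial negated facts: {~D, ~F}
Apply modus tollens to closure:
  (no implication fires)
Final negated: {~D, ~F}
New negations: {(none)}
Count = 0

0


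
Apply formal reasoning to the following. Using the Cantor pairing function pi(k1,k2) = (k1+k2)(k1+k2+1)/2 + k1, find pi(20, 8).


k1 + k2 = 28
(k1+k2)(k1+k2+1)/2 = 28 * 29 / 2 = 406
pi = 406 + 20 = 426

426


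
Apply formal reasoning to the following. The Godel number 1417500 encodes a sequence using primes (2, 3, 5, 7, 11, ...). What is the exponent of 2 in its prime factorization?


Factorize 1417500 by dividing by 2 repeatedly.
Division steps: 2 divides 1417500 exactly 2 time(s).
Exponent of 2 = 2

2


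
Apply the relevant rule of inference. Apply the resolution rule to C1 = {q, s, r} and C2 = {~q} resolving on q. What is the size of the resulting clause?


Remove q from C1 and ~q from C2.
C1 remainder: {s, r}
C2 remainder: {}
Union (resolvent): {r, s}
Resolvent has 2 literal(s).

2


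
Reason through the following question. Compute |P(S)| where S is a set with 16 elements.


The power set of a set with n elements has 2^n elements.
|P(S)| = 2^16 = 65536

65536


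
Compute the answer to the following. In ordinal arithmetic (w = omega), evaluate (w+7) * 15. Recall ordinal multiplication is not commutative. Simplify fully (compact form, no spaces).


Compute (w+7) * 15.
Ordinal * is associative and left-distributive over +, but NOT commutative; for finite n>1, n*w = w but w*n stays w*n.
(w+7) * 15 = (w+7) repeated 15 times. Each intermediate +7 is absorbed by the following w; only the last survives: w*15+7.
Result = w*15+7

w*15+7


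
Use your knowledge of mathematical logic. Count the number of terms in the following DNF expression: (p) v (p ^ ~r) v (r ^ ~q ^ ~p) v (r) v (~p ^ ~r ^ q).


A DNF formula is a disjunction of terms (conjunctions).
Terms are separated by v.
Counting the disjuncts: 5 terms.

5


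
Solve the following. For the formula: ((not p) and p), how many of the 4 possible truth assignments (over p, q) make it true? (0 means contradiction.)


Check all 4 assignments:
p=0, q=0: 0
p=0, q=1: 0
p=1, q=0: 0
p=1, q=1: 0
Count of True = 0

0


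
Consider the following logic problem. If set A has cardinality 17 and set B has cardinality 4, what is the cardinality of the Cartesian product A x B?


The Cartesian product A x B contains all ordered pairs (a, b).
|A x B| = |A| * |B| = 17 * 4 = 68

68


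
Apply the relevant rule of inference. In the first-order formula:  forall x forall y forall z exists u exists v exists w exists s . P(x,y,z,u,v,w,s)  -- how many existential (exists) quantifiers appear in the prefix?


Quantifier prefix: forall x forall y forall z exists u exists v exists w exists s
Mark each quantifier type:
  U U U E E E E
Universal count = 3, Existential count = 4
Asked for existential (exists) quantifiers: 4

4


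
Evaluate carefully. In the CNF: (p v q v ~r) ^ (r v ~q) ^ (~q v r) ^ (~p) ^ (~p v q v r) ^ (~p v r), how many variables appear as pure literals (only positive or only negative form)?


Check each variable for pure literal status:
p: mixed (not pure)
q: mixed (not pure)
r: mixed (not pure)
Pure literal count = 0

0


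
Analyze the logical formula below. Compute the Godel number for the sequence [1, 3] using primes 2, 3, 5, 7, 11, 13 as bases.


Encode each element as an exponent of the corresponding prime:
  2^1 = 2
  3^3 = 27
Product = 2 * 27 = 54

54


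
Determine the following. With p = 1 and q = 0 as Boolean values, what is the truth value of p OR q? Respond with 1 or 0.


p = 1, q = 0
Operation: p OR q
Evaluate: 1 OR 0 = 1

1


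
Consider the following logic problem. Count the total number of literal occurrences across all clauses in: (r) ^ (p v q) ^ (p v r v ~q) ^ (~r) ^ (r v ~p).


Counting literals in each clause:
Clause 1: 1 literal(s)
Clause 2: 2 literal(s)
Clause 3: 3 literal(s)
Clause 4: 1 literal(s)
Clause 5: 2 literal(s)
Total = 9

9


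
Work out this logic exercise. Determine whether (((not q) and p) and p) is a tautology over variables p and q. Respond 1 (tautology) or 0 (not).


Check all 4 assignments:
p=0, q=0: 0
p=0, q=1: 0
p=1, q=0: 1
p=1, q=1: 0
Satisfying count = 1/4.
Tautology iff count = 4: no.

0


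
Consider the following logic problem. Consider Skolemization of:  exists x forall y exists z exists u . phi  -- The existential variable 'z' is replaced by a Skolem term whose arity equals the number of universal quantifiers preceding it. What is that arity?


Quantifier prefix: exists x forall y exists z exists u
'z' is existentially quantified at position 3.
Universal variables preceding it: y
Skolem function arity = 1

1


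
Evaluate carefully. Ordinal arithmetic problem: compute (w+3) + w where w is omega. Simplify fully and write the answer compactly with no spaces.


Compute (w+3) + w.
Ordinal + is associative but NOT commutative; for finite n>0, n + w = w but w + n stays w+n.
(w+3) + w = w + (3+w) = w + w = w*2 (the finite tail 3 is absorbed by the right w).
Result = w*2

w*2


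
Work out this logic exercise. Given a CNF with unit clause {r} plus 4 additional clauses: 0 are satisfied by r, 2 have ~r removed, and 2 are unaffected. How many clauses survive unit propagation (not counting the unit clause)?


Satisfied (removed): 0
Shortened (remain): 2
Unchanged (remain): 2
Remaining = 2 + 2 = 4

4


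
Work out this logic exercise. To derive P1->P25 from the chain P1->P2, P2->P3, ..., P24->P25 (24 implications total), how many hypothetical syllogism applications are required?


With 24 implications in a chain connecting 25 propositions:
P1->P2, P2->P3, ..., P24->P25
Steps needed = (number of implications) - 1 = 24 - 1 = 23

23


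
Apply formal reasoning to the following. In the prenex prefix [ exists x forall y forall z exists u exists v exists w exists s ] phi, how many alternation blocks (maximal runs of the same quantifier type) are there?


Quantifier-type sequence: E A A E E E E  (A=forall, E=exists)
Group into maximal same-type runs:
  Ex1 | Ax2 | Ex4
Number of blocks = 3

3


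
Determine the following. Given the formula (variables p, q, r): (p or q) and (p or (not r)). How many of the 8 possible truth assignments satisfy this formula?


Evaluate all 8 assignments for p, q, r:
p=0, q=0, r=0: 0
p=0, q=0, r=1: 0
p=0, q=1, r=0: 1
p=0, q=1, r=1: 0
p=1, q=0, r=0: 1
p=1, q=0, r=1: 1
p=1, q=1, r=0: 1
p=1, q=1, r=1: 1
Satisfying count = 5

5


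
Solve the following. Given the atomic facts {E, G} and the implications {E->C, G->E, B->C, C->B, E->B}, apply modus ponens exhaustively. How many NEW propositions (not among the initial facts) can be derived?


Initial facts: {E, G}
Apply modus ponens to closure:
  E and E->C  =>  C
  C and C->B  =>  B
Final known: {B, C, E, G}
New propositions: {B, C}
Count = 2

2


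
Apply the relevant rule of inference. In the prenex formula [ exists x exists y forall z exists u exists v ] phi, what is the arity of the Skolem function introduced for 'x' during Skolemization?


Quantifier prefix: exists x exists y forall z exists u exists v
'x' is existentially quantified at position 1.
No universal quantifiers precede it.
Skolem function arity = 0 (a Skolem constant)

0


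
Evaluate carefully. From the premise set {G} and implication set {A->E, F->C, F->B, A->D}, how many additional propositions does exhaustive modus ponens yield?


Initial facts: {G}
Apply modus ponens to closure:
  (no implication fires)
Final known: {G}
New propositions: {(none)}
Count = 0

0


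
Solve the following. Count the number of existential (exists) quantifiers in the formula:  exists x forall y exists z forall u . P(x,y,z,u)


Quantifier prefix: exists x forall y exists z forall u
Mark each quantifier type:
  E U E U
Universal count = 2, Existential count = 2
Asked for existential (exists) quantifiers: 2

2


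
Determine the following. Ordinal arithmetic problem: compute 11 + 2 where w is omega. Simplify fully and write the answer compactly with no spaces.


Compute 11 + 2.
Ordinal + is associative but NOT commutative; for finite n>0, n + w = w but w + n stays w+n.
Both operands finite; ordinal + agrees with natural +: 11 + 2 = 13.
Result = 13

13


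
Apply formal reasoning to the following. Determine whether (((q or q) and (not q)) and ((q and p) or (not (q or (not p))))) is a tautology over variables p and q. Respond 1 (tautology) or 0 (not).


Check all 4 assignments:
p=0, q=0: 0
p=0, q=1: 0
p=1, q=0: 0
p=1, q=1: 0
Satisfying count = 0/4.
Tautology iff count = 4: no.

0


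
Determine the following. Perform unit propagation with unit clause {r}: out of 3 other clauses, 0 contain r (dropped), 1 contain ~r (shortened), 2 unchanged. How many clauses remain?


Satisfied (removed): 0
Shortened (remain): 1
Unchanged (remain): 2
Remaining = 1 + 2 = 3

3


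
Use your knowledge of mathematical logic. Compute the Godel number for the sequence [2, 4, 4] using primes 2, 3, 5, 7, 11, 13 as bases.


Encode each element as an exponent of the corresponding prime:
  2^2 = 4
  3^4 = 81
  5^4 = 625
Product = 4 * 81 * 625 = 202500

202500


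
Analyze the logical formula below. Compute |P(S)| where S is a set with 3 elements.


The power set of a set with n elements has 2^n elements.
|P(S)| = 2^3 = 8

8


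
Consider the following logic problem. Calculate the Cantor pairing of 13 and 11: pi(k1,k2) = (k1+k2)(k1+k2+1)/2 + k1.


k1 + k2 = 24
(k1+k2)(k1+k2+1)/2 = 24 * 25 / 2 = 300
pi = 300 + 13 = 313

313


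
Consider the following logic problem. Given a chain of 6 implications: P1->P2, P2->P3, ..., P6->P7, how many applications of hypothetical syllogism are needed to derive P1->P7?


With 6 implications in a chain connecting 7 propositions:
P1->P2, P2->P3, ..., P6->P7
Steps needed = (number of implications) - 1 = 6 - 1 = 5

5


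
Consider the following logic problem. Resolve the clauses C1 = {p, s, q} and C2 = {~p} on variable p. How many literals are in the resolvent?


Remove p from C1 and ~p from C2.
C1 remainder: {s, q}
C2 remainder: {}
Union (resolvent): {q, s}
Resolvent has 2 literal(s).

2


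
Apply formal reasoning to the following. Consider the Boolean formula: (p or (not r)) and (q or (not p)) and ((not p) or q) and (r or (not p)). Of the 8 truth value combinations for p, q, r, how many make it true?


Evaluate all 8 assignments for p, q, r:
p=0, q=0, r=0: 1
p=0, q=0, r=1: 0
p=0, q=1, r=0: 1
p=0, q=1, r=1: 0
p=1, q=0, r=0: 0
p=1, q=0, r=1: 0
p=1, q=1, r=0: 0
p=1, q=1, r=1: 1
Satisfying count = 3

3


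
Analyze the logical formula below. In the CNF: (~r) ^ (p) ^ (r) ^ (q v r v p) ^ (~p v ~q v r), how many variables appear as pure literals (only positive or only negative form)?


Check each variable for pure literal status:
p: mixed (not pure)
q: mixed (not pure)
r: mixed (not pure)
Pure literal count = 0

0


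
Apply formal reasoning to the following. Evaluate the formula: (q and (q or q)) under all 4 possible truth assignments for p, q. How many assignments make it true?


Check all 4 assignments:
p=0, q=0: 0
p=0, q=1: 1
p=1, q=0: 0
p=1, q=1: 1
Count of True = 2

2


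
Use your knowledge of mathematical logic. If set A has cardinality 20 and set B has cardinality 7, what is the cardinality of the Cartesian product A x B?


The Cartesian product A x B contains all ordered pairs (a, b).
|A x B| = |A| * |B| = 20 * 7 = 140

140
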